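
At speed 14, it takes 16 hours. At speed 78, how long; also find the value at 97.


Inverse proportion: x × y = constant
k = 14 × 16 = 224
At x=78: k/78 = 2.87
At x=97: k/97 = 2.31
= 2.87 and 2.31

2.87 and 2.31


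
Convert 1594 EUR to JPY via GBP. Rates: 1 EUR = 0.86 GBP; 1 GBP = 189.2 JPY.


Step 1: 1594 EUR × 0.86 = 1370.84 GBP
Step 2: 1370.84 GBP × 189.2 = 259362.93 JPY
Implied rate EUR→JPY = 0.86 × 189.2 = 162.7120
= 259362.93 JPY

259362.93 JPY


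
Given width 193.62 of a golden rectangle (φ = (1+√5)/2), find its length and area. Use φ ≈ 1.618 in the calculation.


φ = (1 + √5) / 2 ≈ 1.618
Length = width × φ = 193.62 × 1.618 = 313.27716
≈ 313.28
Area = width × length = 193.62 × 313.27716 = 60656.7237192 ≈ 60656.72
= Length: 313.28, Area: 60656.72

Length: 313.28, Area: 60656.72


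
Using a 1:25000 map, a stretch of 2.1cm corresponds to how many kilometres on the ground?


Real distance = map distance × scale
= 2.1cm × 25000
= 52500 cm = 525.0 m
= 0.525 km

0.525 km


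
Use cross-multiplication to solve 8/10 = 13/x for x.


Cross multiply: 8 × x = 10 × 13
8x = 130
x = 130 / 8
= 16.25

16.25


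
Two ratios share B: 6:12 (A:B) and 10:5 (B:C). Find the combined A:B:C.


Match B: multiply A:B by 10 → 60:120
Multiply B:C by 12 → 120:60
Combined: 60:120:60
GCD = 60
= 1:2:1

1:2:1


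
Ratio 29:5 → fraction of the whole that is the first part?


Total parts = 29 + 5 = 34
First part: 29/34 = 29/34
= 29/34

29/34


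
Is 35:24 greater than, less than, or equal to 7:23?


35/24 = 1.4583
7/23 = 0.3043
1.4583 > 0.3043, so 35:24 is greater
= greater than

greater than


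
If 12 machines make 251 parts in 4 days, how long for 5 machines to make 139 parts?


Days ∝ work / workers, so d₂ = d₁ × (m₁/m₂) × (w₂/w₁)
Workers factor (inverse): 12/5 = 2.4000
Work factor (direct): 139/251 ≈ 0.5538
d₂ = 4 × 12/5 × 139/251 = (4 × 12 × 139) / (5 × 251) = 6672/1255
≈ 5.32 days

5.32 days


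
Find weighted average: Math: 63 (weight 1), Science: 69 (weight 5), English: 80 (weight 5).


Numerator = 63×1 + 69×5 + 80×5
= 63 + 345 + 400
= 808
Total weight = 11
Weighted avg = 808/11
= 73.45

73.45


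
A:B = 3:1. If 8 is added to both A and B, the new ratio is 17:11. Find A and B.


Let A = 3k, B = 1k.
(3k + 8) / (1k + 8) = 17/11
Cross-multiply: 11(3k + 8) = 17(1k + 8)
33k + 88 = 17k + 136
33k - 17k = 136 - 88
16k = 48
k = 48/16 = 3
A = 3×3 = 9, B = 1×3 = 3
= A = 9, B = 3

A = 9, B = 3


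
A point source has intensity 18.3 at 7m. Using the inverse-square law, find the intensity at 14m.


I₁d₁² = I₂d₂²
I₂ = I₁ × (d₁/d₂)²
= 18.3 × (7/14)²
= 18.3 × 49/196
= 896.7/196
= 4.5750

4.5750


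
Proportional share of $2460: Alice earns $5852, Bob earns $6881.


Total income = 5852 + 6881 = $12733
Alice: $2460 × 5852/12733 = $1130.60
Bob: $2460 × 6881/12733 = $1329.40
= Alice: $1130.60, Bob: $1329.40

Alice: $1130.60, Bob: $1329.40


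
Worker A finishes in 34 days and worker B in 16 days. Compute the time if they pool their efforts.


Rate of A = 1/34 per day
Rate of B = 1/16 per day
Combined rate = 1/34 + 1/16 = 50/544 ≈ 0.0919 per day
Days = 1 / combined rate = 544/50
= 10.88 days

10.88 days


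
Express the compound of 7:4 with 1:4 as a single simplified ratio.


Compound ratio = (7×1) : (4×4)
= 7:16
GCD = 1
= 7:16

7:16


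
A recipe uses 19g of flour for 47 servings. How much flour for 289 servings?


Direct proportion: y/x = constant
k = 19/47 ≈ 0.4043
y₂ = k × 289 = 19 × 289 / 47 = 5491/47
≈ 116.83

116.83


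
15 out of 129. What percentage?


Percentage = (part / whole) × 100
= (15 / 129) × 100
≈ 11.63%

11.63%


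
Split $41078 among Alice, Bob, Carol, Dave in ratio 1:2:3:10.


Total parts = 1 + 2 + 3 + 10 = 16
Alice: 41078 × 1/16 = 2567.38
Bob: 41078 × 2/16 = 5134.75
Carol: 41078 × 3/16 = 7702.13
Dave: 41078 × 10/16 = 25673.75
= Alice: $2567.38, Bob: $5134.75, Carol: $7702.13, Dave: $25673.75

Alice: $2567.38, Bob: $5134.75, Carol: $7702.13, Dave: $25673.75


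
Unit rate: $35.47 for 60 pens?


Unit rate = total / quantity
= 35.47 / 60
= $0.59 per unit

$0.59 per unit


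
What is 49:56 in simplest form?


GCD(49, 56) = 7
49/7 : 56/7
= 7:8

7:8


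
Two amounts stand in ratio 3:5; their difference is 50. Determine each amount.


Let A = 3k, B = 5k.
5k - 3k = 50
2k = 50 → k = 50/2 = 25
A = 3×25 = 75, B = 5×25 = 125
= A = 75, B = 125

A = 75, B = 125


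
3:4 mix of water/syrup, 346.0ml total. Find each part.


Total parts = 3 + 4 = 7
water: 346.0 × 3/7 = 148.3ml
syrup: 346.0 × 4/7 = 197.7ml
= 148.3ml and 197.7ml

148.3ml and 197.7ml


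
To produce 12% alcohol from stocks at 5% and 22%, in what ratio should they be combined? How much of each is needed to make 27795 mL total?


Let x parts of 5% mix with y parts of 22%.
5x + 22y = 12(x + y)
5x + 22y = 12x + 12y
x(5 - 12) = y(12 - 22)
x/y = (22 - 12)/(12 - 5) = 10/7
Simplify: 10:7
Total parts = 17; one part = 27795/17 = 1635.00 mL
5% solution: 10×1635.00 = 16350.00 mL
22% solution: 7×1635.00 = 11445.00 mL
= ratio 10:7; 16350.00 mL and 11445.00 mL

ratio 10:7; 16350.00 mL and 11445.00 mL


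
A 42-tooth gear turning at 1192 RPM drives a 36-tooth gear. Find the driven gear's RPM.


Gear ratio = 42:36 = 7:6
RPM_B = RPM_A × (teeth_A / teeth_B)
= 1192 × (42/36)
= 1390.7 RPM

1390.7 RPM


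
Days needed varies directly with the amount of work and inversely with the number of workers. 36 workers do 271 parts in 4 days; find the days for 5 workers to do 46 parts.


Days ∝ work / workers, so d₂ = d₁ × (m₁/m₂) × (w₂/w₁)
Workers factor (inverse): 36/5 = 7.2000
Work factor (direct): 46/271 ≈ 0.1697
d₂ = 4 × 36/5 × 46/271 = (4 × 36 × 46) / (5 × 271) = 6624/1355
≈ 4.89 days

4.89 days


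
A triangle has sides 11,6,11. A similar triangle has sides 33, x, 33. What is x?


Scale factor = 33/11 = 3
Missing side = 6 × 3
= 18.0

18.0


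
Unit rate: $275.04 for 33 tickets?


Unit rate = total / quantity
= 275.04 / 33
= $8.33 per unit

$8.33 per unit


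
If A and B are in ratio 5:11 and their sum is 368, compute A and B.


Let A = 5k, B = 11k.
5k + 11k = 368
16k = 368 → k = 368/16 = 23
A = 5×23 = 115, B = 11×23 = 253
= A = 115, B = 253

A = 115, B = 253


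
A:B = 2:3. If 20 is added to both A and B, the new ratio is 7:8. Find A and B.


Let A = 2k, B = 3k.
(2k + 20) / (3k + 20) = 7/8
Cross-multiply: 8(2k + 20) = 7(3k + 20)
16k + 160 = 21k + 140
16k - 21k = 140 - 160
-5k = -20
k = -20/-5 = 4
A = 2×4 = 8, B = 3×4 = 12
= A = 8, B = 12

A = 8, B = 12


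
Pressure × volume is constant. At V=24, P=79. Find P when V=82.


Inverse proportion: x × y = constant
k = 24 × 79 = 1896
y₂ = k / 82 = 1896 / 82
= 23.12

23.12


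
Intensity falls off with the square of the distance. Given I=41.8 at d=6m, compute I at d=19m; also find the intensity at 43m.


I₁d₁² = I₂d₂²
I at 19m = 41.8 × (6/19)² = 41.8 × 36/361 = 1504.8/361 ≈ 4.1684
I at 43m = 41.8 × (6/43)² = 41.8 × 36/1849 = 1504.8/1849 ≈ 0.8138
= 4.1684 and 0.8138

4.1684 and 0.8138


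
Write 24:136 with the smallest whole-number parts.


GCD(24, 136) = 8
24/8 : 136/8
= 3:17

3:17


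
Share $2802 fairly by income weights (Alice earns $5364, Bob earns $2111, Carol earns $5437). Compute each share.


Total income = 5364 + 2111 + 5437 = $12912
Alice: $2802 × 5364/12912 = $1164.03
Bob: $2802 × 2111/12912 = $458.10
Carol: $2802 × 5437/12912 = $1179.87
= Alice: $1164.03, Bob: $458.10, Carol: $1179.87

Alice: $1164.03, Bob: $458.10, Carol: $1179.87


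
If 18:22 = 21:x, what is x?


Cross multiply: 18 × x = 22 × 21
18x = 462
x = 462 / 18
= 25.67

25.67


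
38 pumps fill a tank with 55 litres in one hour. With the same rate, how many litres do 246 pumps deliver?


Direct proportion: y/x = constant
k = 55/38 ≈ 1.4474
y₂ = k × 246 = 55 × 246 / 38 = 13530/38
≈ 356.05

356.05


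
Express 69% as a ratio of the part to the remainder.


69% means 69 parts out of 100; remainder = 31
Part : remainder = 69:31
GCD = 1
= 69:31

69:31


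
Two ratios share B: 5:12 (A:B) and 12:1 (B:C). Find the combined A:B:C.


Match B: multiply A:B by 12 → 60:144
Multiply B:C by 12 → 144:12
Combined: 60:144:12
GCD = 12
= 5:12:1

5:12:1


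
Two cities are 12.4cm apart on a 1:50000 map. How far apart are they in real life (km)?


Real distance = map distance × scale
= 12.4cm × 50000
= 620000 cm = 6200.0 m
= 6.200 km

6.200 km


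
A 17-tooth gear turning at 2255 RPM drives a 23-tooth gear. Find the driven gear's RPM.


Gear ratio = 17:23 = 17:23
RPM_B = RPM_A × (teeth_A / teeth_B)
= 2255 × (17/23)
= 1666.7 RPM

1666.7 RPM


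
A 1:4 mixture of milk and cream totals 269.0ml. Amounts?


Total parts = 1 + 4 = 5
milk: 269.0 × 1/5 = 53.8ml
cream: 269.0 × 4/5 = 215.2ml
= 53.8ml and 215.2ml

53.8ml and 215.2ml


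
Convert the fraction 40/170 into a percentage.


Percentage = (part / whole) × 100
= (40 / 170) × 100
≈ 23.53%

23.53%


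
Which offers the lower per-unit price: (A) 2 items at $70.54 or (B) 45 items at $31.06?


Deal A: $70.54/2 = $35.2700/unit
Deal B: $31.06/45 = $0.6902/unit
B is cheaper per unit
= Deal B

Deal B


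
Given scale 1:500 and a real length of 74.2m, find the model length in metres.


Model size = real / scale
= 74.2 / 500
= 0.1484 m

0.1484 m


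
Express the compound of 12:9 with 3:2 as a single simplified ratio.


Compound ratio = (12×3) : (9×2)
= 36:18
GCD = 18
= 2:1

2:1


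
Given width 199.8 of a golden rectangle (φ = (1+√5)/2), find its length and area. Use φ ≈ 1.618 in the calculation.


φ = (1 + √5) / 2 ≈ 1.618
Length = width × φ = 199.8 × 1.618 = 323.2764
≈ 323.28
Area = width × length = 199.8 × 323.2764 = 64590.62472 ≈ 64590.62
= Length: 323.28, Area: 64590.62

Length: 323.28, Area: 64590.62


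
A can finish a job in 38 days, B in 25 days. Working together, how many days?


Rate of A = 1/38 per day
Rate of B = 1/25 per day
Combined rate = 1/38 + 1/25 = 63/950 ≈ 0.0663 per day
Days = 1 / combined rate = 950/63
≈ 15.08 days

15.08 days


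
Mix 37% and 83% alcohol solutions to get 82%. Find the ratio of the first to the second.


Let x parts of 37% mix with y parts of 83%.
37x + 83y = 82(x + y)
37x + 83y = 82x + 82y
x(37 - 82) = y(82 - 83)
x/y = (83 - 82)/(82 - 37) = 1/45
Simplify: 1:45
= 1:45

1:45


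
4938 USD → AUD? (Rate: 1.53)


Amount × rate = 4938 × 1.53
= 7555.14 AUD

7555.14 AUD


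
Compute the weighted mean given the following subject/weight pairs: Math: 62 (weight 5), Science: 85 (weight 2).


Numerator = 62×5 + 85×2
= 310 + 170
= 480
Total weight = 7
Weighted avg = 480/7
= 68.57

68.57


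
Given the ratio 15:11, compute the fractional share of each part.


Total parts = 15 + 11 = 26
First part: 15/26 = 15/26
Second part: 11/26 = 11/26
= 15/26 and 11/26

15/26 and 11/26


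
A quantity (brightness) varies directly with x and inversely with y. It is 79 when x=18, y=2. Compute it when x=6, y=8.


z = k·x/y
Solve for k using the known point: k = z·y/x = 79×2/18 = 158/18 ≈ 8.7778
Now evaluate at x=6, y=8:
z = k × 6 / 8 = (158 × 6) / (18 × 8) = 948/144
≈ 6.5833

6.5833


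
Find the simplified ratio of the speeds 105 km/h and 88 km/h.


Ratio = 105:88
GCD = 1
Simplified = 105:88
Time ratio (same distance) = 88:105
Speed ratio = 105:88

105:88


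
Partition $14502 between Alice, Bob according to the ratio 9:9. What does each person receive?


Total parts = 9 + 9 = 18
Alice: 14502 × 9/18 = 7251.00
Bob: 14502 × 9/18 = 7251.00
= Alice: $7251.00, Bob: $7251.00

Alice: $7251.00, Bob: $7251.00


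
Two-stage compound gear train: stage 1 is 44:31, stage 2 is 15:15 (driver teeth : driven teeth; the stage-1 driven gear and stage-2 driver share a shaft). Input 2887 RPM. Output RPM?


Stage 1: RPM_B = RPM_A × t_A/t_B = 2887 × 44/31 = 127028/31 ≈ 4097.68
B and C share a shaft → RPM_C = RPM_B
Stage 2: RPM_D = RPM_C × t_C/t_D = RPM_A × (t_A×t_C)/(t_B×t_D)
Overall ratio = (44×15)/(31×15) = 660/465
RPM_D = 2887 × 660/465 = 1905420/465
≈ 4097.68 RPM

4097.68 RPM


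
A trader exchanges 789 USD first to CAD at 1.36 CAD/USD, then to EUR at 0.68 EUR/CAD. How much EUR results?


Step 1: 789 USD × 1.36 = 1073.04 CAD
Step 2: 1073.04 CAD × 0.68 = 729.67 EUR
Implied rate USD→EUR = 1.36 × 0.68 = 0.9248
= 729.67 EUR

729.67 EUR


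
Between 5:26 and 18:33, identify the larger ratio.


5/26 = 0.1923
18/33 = 0.5455
0.1923 < 0.5455, so 5:26 is less
= 18:33

18:33


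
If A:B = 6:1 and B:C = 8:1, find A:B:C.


Match B: multiply A:B by 8 → 48:8
Multiply B:C by 1 → 8:1
Combined: 48:8:1
GCD = 1
= 48:8:1

48:8:1


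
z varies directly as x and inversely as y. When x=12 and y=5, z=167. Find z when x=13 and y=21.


z = k·x/y
Solve for k using the known point: k = z·y/x = 167×5/12 = 835/12 ≈ 69.5833
Now evaluate at x=13, y=21:
z = k × 13 / 21 = (835 × 13) / (12 × 21) = 10855/252
≈ 43.0754

43.0754


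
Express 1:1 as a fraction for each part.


Total parts = 1 + 1 = 2
First part: 1/2 = 1/2
Second part: 1/2 = 1/2
= 1/2 and 1/2

1/2 and 1/2


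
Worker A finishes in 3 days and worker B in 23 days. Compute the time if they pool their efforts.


Rate of A = 1/3 per day
Rate of B = 1/23 per day
Combined rate = 1/3 + 1/23 = 26/69 ≈ 0.3768 per day
Days = 1 / combined rate = 69/26
≈ 2.65 days

2.65 days


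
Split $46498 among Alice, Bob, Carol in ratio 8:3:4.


Total parts = 8 + 3 + 4 = 15
Alice: 46498 × 8/15 = 24798.93
Bob: 46498 × 3/15 = 9299.60
Carol: 46498 × 4/15 = 12399.47
= Alice: $24798.93, Bob: $9299.60, Carol: $12399.47

Alice: $24798.93, Bob: $9299.60, Carol: $12399.47


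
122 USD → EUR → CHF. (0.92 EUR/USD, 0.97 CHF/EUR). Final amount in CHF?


Step 1: 122 USD × 0.92 = 112.24 EUR
Step 2: 112.24 EUR × 0.97 = 108.87 CHF
Implied rate USD→CHF = 0.92 × 0.97 = 0.8924
= 108.87 CHF

108.87 CHF


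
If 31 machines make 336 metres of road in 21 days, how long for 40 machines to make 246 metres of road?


Days ∝ work / workers, so d₂ = d₁ × (m₁/m₂) × (w₂/w₁)
Workers factor (inverse): 31/40 = 0.7750
Work factor (direct): 246/336 ≈ 0.7321
d₂ = 21 × 31/40 × 246/336 = (21 × 31 × 246) / (40 × 336) = 160146/13440
≈ 11.92 days

11.92 days


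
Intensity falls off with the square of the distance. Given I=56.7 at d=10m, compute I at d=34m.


I₁d₁² = I₂d₂²
I₂ = I₁ × (d₁/d₂)²
= 56.7 × (10/34)²
= 56.7 × 100/1156
= 5670/1156
≈ 4.9048

4.9048


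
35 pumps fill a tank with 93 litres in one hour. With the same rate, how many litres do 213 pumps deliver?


Direct proportion: y/x = constant
k = 93/35 ≈ 2.6571
y₂ = k × 213 = 93 × 213 / 35 = 19809/35
≈ 565.97

565.97


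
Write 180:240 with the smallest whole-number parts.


GCD(180, 240) = 60
180/60 : 240/60
= 3:4

3:4


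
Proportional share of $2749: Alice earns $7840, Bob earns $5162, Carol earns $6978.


Total income = 7840 + 5162 + 6978 = $19980
Alice: $2749 × 7840/19980 = $1078.69
Bob: $2749 × 5162/19980 = $710.23
Carol: $2749 × 6978/19980 = $960.09
= Alice: $1078.69, Bob: $710.23, Carol: $960.09

Alice: $1078.69, Bob: $710.23, Carol: $960.09


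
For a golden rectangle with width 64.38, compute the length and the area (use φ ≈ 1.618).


φ = (1 + √5) / 2 ≈ 1.618
Length = width × φ = 64.38 × 1.618 = 104.16684
≈ 104.17
Area = width × length = 64.38 × 104.16684 = 6706.2611592 ≈ 6706.26
= Length: 104.17, Area: 6706.26

Length: 104.17, Area: 6706.26


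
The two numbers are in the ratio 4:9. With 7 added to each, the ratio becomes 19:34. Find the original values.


Let A = 4k, B = 9k.
(4k + 7) / (9k + 7) = 19/34
Cross-multiply: 34(4k + 7) = 19(9k + 7)
136k + 238 = 171k + 133
136k - 171k = 133 - 238
-35k = -105
k = -105/-35 = 3
A = 4×3 = 12, B = 9×3 = 27
= A = 12, B = 27

A = 12, B = 27


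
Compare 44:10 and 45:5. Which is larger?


44/10 = 4.4000
45/5 = 9.0000
4.4000 < 9.0000, so 44:10 is less
= 45:5

45:5


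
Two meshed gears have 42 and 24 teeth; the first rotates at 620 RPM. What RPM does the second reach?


Gear ratio = 42:24 = 7:4
RPM_B = RPM_A × (teeth_A / teeth_B)
= 620 × (42/24)
= 1085.0 RPM

1085.0 RPM


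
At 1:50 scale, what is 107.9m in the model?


Model size = real / scale
= 107.9 / 50
= 2.1580 m

2.1580 m


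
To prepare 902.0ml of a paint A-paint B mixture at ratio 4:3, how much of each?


Total parts = 4 + 3 = 7
paint A: 902.0 × 4/7 = 515.4ml
paint B: 902.0 × 3/7 = 386.6ml
= 515.4ml and 386.6ml

515.4ml and 386.6ml


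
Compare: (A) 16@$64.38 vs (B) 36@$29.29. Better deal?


Deal A: $64.38/16 = $4.0238/unit
Deal B: $29.29/36 = $0.8136/unit
B is cheaper per unit
= Deal B

Deal B


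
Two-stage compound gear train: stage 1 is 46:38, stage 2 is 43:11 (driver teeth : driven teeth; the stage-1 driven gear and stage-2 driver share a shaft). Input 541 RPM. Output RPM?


Stage 1: RPM_B = RPM_A × t_A/t_B = 541 × 46/38 = 24886/38 ≈ 654.89
B and C share a shaft → RPM_C = RPM_B
Stage 2: RPM_D = RPM_C × t_C/t_D = RPM_A × (t_A×t_C)/(t_B×t_D)
Overall ratio = (46×43)/(38×11) = 1978/418
RPM_D = 541 × 1978/418 = 1070098/418
≈ 2560.04 RPM

2560.04 RPM


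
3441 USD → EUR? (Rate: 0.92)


Amount × rate = 3441 × 0.92
= 3165.72 EUR

3165.72 EUR


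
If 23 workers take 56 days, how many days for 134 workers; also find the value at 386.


Inverse proportion: x × y = constant
k = 23 × 56 = 1288
At x=134: k/134 = 9.61
At x=386: k/386 = 3.34
= 9.61 and 3.34

9.61 and 3.34


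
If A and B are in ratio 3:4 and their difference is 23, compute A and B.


Let A = 3k, B = 4k.
4k - 3k = 23
1k = 23 → k = 23/1 = 23
A = 3×23 = 69, B = 4×23 = 92
= A = 69, B = 92

A = 69, B = 92


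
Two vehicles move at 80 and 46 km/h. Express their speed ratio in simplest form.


Ratio = 80:46
GCD = 2
Simplified = 40:23
Time ratio (same distance) = 23:40
Speed ratio = 40:23

40:23


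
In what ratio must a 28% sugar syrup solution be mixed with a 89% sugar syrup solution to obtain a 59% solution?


Let x parts of 28% mix with y parts of 89%.
28x + 89y = 59(x + y)
28x + 89y = 59x + 59y
x(28 - 59) = y(59 - 89)
x/y = (89 - 59)/(59 - 28) = 30/31
Simplify: 30:31
= 30:31

30:31


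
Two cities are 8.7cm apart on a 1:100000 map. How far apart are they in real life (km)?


Real distance = map distance × scale
= 8.7cm × 100000
= 870000 cm = 8700.0 m
= 8.700 km

8.700 km


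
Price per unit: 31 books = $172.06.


Unit rate = total / quantity
= 172.06 / 31
= $5.55 per unit

$5.55 per unit


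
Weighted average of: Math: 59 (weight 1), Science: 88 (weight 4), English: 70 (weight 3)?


Numerator = 59×1 + 88×4 + 70×3
= 59 + 352 + 210
= 621
Total weight = 8
Weighted avg = 621/8
= 77.63

77.63


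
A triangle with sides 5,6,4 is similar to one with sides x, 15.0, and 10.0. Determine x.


Scale factor = 15.0/6 = 2.5
Missing side = 5 × 2.5
= 12.5

12.5


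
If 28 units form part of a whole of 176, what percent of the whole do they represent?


Percentage = (part / whole) × 100
= (28 / 176) × 100
≈ 15.91%

15.91%


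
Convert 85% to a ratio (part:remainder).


85% means 85 parts out of 100; remainder = 15
Part : remainder = 85:15
GCD = 5
= 17:3

17:3


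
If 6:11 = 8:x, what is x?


Cross multiply: 6 × x = 11 × 8
6x = 88
x = 88 / 6
= 14.67

14.67


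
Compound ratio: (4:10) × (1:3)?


Compound ratio = (4×1) : (10×3)
= 4:30
GCD = 2
= 2:15

2:15


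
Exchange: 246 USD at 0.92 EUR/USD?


Amount × rate = 246 × 0.92
= 226.32 EUR

226.32 EUR


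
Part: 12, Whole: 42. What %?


Percentage = (part / whole) × 100
= (12 / 42) × 100
≈ 28.57%

28.57%


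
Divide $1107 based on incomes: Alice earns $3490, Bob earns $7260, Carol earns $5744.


Total income = 3490 + 7260 + 5744 = $16494
Alice: $1107 × 3490/16494 = $234.23
Bob: $1107 × 7260/16494 = $487.26
Carol: $1107 × 5744/16494 = $385.51
= Alice: $234.23, Bob: $487.26, Carol: $385.51

Alice: $234.23, Bob: $487.26, Carol: $385.51


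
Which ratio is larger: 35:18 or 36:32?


35/18 = 1.9444
36/32 = 1.1250
1.9444 > 1.1250, so 35:18 is greater
= 35:18

35:18


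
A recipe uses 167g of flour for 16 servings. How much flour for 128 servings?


Direct proportion: y/x = constant
k = 167/16 = 10.4375
y₂ = k × 128 = 167 × 128 / 16 = 21376/16
= 1336.00

1336.00


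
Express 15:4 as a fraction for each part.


Total parts = 15 + 4 = 19
First part: 15/19 = 15/19
Second part: 4/19 = 4/19
= 15/19 and 4/19

15/19 and 4/19


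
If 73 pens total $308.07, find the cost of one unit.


Unit rate = total / quantity
= 308.07 / 73
= $4.22 per unit

$4.22 per unit


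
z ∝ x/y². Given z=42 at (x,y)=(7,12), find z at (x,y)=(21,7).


z = k·x/y²
Solve for k using the known point: k = z·y²/x = 42×144/7 = 6048/7 = 864.0000
Now evaluate at x=21, y=7:
z = k × 21 / 49 = (6048 × 21) / (7 × 49) = 127008/343
≈ 370.2857

370.2857


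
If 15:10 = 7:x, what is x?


Cross multiply: 15 × x = 10 × 7
15x = 70
x = 70 / 15
= 4.67

4.67


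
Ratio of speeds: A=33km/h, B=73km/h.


Ratio = 33:73
GCD = 1
Simplified = 33:73
Time ratio (same distance) = 73:33
Speed ratio = 33:73

33:73


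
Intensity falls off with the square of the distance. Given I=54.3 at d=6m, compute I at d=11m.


I₁d₁² = I₂d₂²
I₂ = I₁ × (d₁/d₂)²
= 54.3 × (6/11)²
= 54.3 × 36/121
= 1954.8/121
≈ 16.1554

16.1554


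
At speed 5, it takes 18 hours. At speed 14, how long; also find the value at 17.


Inverse proportion: x × y = constant
k = 5 × 18 = 90
At x=14: k/14 = 6.43
At x=17: k/17 = 5.29
= 6.43 and 5.29

6.43 and 5.29


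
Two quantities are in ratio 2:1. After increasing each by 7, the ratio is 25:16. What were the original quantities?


Let A = 2k, B = 1k.
(2k + 7) / (1k + 7) = 25/16
Cross-multiply: 16(2k + 7) = 25(1k + 7)
32k + 112 = 25k + 175
32k - 25k = 175 - 112
7k = 63
k = 63/7 = 9
A = 2×9 = 18, B = 1×9 = 9
= A = 18, B = 9

A = 18, B = 9


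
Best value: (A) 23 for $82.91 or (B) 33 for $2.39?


Deal A: $82.91/23 = $3.6048/unit
Deal B: $2.39/33 = $0.0724/unit
B is cheaper per unit
= Deal B

Deal B


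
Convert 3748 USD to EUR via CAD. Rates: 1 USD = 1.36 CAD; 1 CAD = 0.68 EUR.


Step 1: 3748 USD × 1.36 = 5097.28 CAD
Step 2: 5097.28 CAD × 0.68 = 3466.15 EUR
Implied rate USD→EUR = 1.36 × 0.68 = 0.9248
= 3466.15 EUR

3466.15 EUR


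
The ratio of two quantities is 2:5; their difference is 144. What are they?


Let A = 2k, B = 5k.
5k - 2k = 144
3k = 144 → k = 144/3 = 48
A = 2×48 = 96, B = 5×48 = 240
= A = 96, B = 240

A = 96, B = 240


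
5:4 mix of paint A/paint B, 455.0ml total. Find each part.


Total parts = 5 + 4 = 9
paint A: 455.0 × 5/9 = 252.8ml
paint B: 455.0 × 4/9 = 202.2ml
= 252.8ml and 202.2ml

252.8ml and 202.2ml


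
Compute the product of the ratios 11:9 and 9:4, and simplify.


Compound ratio = (11×9) : (9×4)
= 99:36
GCD = 9
= 11:4

11:4


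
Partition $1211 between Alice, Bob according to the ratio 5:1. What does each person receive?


Total parts = 5 + 1 = 6
Alice: 1211 × 5/6 = 1009.17
Bob: 1211 × 1/6 = 201.83
= Alice: $1009.17, Bob: $201.83

Alice: $1009.17, Bob: $201.83


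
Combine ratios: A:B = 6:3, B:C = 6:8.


Match B: multiply A:B by 6 → 36:18
Multiply B:C by 3 → 18:24
Combined: 36:18:24
GCD = 6
= 6:3:4

6:3:4


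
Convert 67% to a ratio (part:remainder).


67% means 67 parts out of 100; remainder = 33
Part : remainder = 67:33
GCD = 1
= 67:33

67:33


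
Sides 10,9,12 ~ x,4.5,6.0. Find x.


Scale factor = 4.5/9 = 0.5
Missing side = 10 × 0.5
= 5.0

5.0


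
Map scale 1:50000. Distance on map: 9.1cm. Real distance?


Real distance = map distance × scale
= 9.1cm × 50000
= 455000 cm = 4550.0 m
= 4.550 km

4.550 km


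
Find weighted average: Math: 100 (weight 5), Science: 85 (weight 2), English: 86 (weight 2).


Numerator = 100×5 + 85×2 + 86×2
= 500 + 170 + 172
= 842
Total weight = 9
Weighted avg = 842/9
= 93.56

93.56


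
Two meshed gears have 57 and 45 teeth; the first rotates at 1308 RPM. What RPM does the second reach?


Gear ratio = 57:45 = 19:15
RPM_B = RPM_A × (teeth_A / teeth_B)
= 1308 × (57/45)
= 1656.8 RPM

1656.8 RPM


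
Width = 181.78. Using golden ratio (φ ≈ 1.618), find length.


φ = (1 + √5) / 2 ≈ 1.618
Length = width × φ = 181.78 × 1.618 = 294.12004
≈ 294.12

294.12


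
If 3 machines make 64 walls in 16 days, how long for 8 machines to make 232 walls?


Days ∝ work / workers, so d₂ = d₁ × (m₁/m₂) × (w₂/w₁)
Workers factor (inverse): 3/8 = 0.3750
Work factor (direct): 232/64 = 3.6250
d₂ = 16 × 3/8 × 232/64 = (16 × 3 × 232) / (8 × 64) = 11136/512
= 21.75 days

21.75 days


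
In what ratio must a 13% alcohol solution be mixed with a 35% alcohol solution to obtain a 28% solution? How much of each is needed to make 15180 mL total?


Let x parts of 13% mix with y parts of 35%.
13x + 35y = 28(x + y)
13x + 35y = 28x + 28y
x(13 - 28) = y(28 - 35)
x/y = (35 - 28)/(28 - 13) = 7/15
Simplify: 7:15
Total parts = 22; one part = 15180/22 = 690.00 mL
13% solution: 7×690.00 = 4830.00 mL
35% solution: 15×690.00 = 10350.00 mL
= ratio 7:15; 4830.00 mL and 10350.00 mL

ratio 7:15; 4830.00 mL and 10350.00 mL


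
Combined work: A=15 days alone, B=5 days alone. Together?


Rate of A = 1/15 per day
Rate of B = 1/5 per day
Combined rate = 1/15 + 1/5 = 20/75 ≈ 0.2667 per day
Days = 1 / combined rate = 75/20
= 3.75 days

3.75 days


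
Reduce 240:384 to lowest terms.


GCD(240, 384) = 48
240/48 : 384/48
= 5:8

5:8


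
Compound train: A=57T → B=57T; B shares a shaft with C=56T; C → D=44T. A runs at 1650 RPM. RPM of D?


Stage 1: RPM_B = RPM_A × t_A/t_B = 1650 × 57/57 = 94050/57 = 1650.00
B and C share a shaft → RPM_C = RPM_B
Stage 2: RPM_D = RPM_C × t_C/t_D = RPM_A × (t_A×t_C)/(t_B×t_D)
Overall ratio = (57×56)/(57×44) = 3192/2508
RPM_D = 1650 × 3192/2508 = 5266800/2508
= 2100.00 RPM

2100.00 RPM


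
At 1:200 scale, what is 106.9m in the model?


Model size = real / scale
= 106.9 / 200
= 0.5345 m

0.5345 m


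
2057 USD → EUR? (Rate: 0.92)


Amount × rate = 2057 × 0.92
= 1892.44 EUR

1892.44 EUR


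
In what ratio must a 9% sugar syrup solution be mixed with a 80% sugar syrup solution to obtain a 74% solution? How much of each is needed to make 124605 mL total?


Let x parts of 9% mix with y parts of 80%.
9x + 80y = 74(x + y)
9x + 80y = 74x + 74y
x(9 - 74) = y(74 - 80)
x/y = (80 - 74)/(74 - 9) = 6/65
Simplify: 6:65
Total parts = 71; one part = 124605/71 = 1755.00 mL
9% solution: 6×1755.00 = 10530.00 mL
80% solution: 65×1755.00 = 114075.00 mL
= ratio 6:65; 10530.00 mL and 114075.00 mL

ratio 6:65; 10530.00 mL and 114075.00 mL


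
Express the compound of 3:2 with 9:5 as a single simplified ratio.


Compound ratio = (3×9) : (2×5)
= 27:10
GCD = 1
= 27:10

27:10


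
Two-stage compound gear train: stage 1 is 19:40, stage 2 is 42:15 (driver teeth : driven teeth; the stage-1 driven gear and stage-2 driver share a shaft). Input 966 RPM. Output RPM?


Stage 1: RPM_B = RPM_A × t_A/t_B = 966 × 19/40 = 18354/40 = 458.85
B and C share a shaft → RPM_C = RPM_B
Stage 2: RPM_D = RPM_C × t_C/t_D = RPM_A × (t_A×t_C)/(t_B×t_D)
Overall ratio = (19×42)/(40×15) = 798/600
RPM_D = 966 × 798/600 = 770868/600
= 1284.78 RPM

1284.78 RPM


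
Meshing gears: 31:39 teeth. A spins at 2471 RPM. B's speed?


Gear ratio = 31:39 = 31:39
RPM_B = RPM_A × (teeth_A / teeth_B)
= 2471 × (31/39)
= 1964.1 RPM

1964.1 RPM


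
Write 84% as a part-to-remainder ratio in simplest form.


84% means 84 parts out of 100; remainder = 16
Part : remainder = 84:16
GCD = 4
= 21:4

21:4


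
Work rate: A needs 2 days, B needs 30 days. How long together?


Rate of A = 1/2 per day
Rate of B = 1/30 per day
Combined rate = 1/2 + 1/30 = 32/60 ≈ 0.5333 per day
Days = 1 / combined rate = 60/32
≈ 1.88 days

1.88 days


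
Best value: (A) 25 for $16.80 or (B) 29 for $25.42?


Deal A: $16.80/25 = $0.6720/unit
Deal B: $25.42/29 = $0.8766/unit
A is cheaper per unit
= Deal A

Deal A


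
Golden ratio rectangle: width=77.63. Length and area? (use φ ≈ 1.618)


φ = (1 + √5) / 2 ≈ 1.618
Length = width × φ = 77.63 × 1.618 = 125.60534
≈ 125.61
Area = width × length = 77.63 × 125.60534 = 9750.7425442 ≈ 9750.74
= Length: 125.61, Area: 9750.74

Length: 125.61, Area: 9750.74


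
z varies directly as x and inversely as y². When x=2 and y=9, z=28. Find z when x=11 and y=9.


z = k·x/y²
Solve for k using the known point: k = z·y²/x = 28×81/2 = 2268/2 = 1134.0000
Now evaluate at x=11, y=9:
z = k × 11 / 81 = (2268 × 11) / (2 × 81) = 24948/162
= 154.0000

154.0000


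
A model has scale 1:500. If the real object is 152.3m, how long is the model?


Model size = real / scale
= 152.3 / 500
= 0.3046 m

0.3046 m


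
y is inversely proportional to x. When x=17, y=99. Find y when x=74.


Inverse proportion: x × y = constant
k = 17 × 99 = 1683
y₂ = k / 74 = 1683 / 74
= 22.74

22.74


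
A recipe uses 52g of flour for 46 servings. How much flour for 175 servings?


Direct proportion: y/x = constant
k = 52/46 ≈ 1.1304
y₂ = k × 175 = 52 × 175 / 46 = 9100/46
≈ 197.83

197.83


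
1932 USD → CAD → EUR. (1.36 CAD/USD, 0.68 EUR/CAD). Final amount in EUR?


Step 1: 1932 USD × 1.36 = 2627.52 CAD
Step 2: 2627.52 CAD × 0.68 = 1786.71 EUR
Implied rate USD→EUR = 1.36 × 0.68 = 0.9248
= 1786.71 EUR

1786.71 EUR


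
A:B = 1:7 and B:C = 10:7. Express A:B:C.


Match B: multiply A:B by 10 → 10:70
Multiply B:C by 7 → 70:49
Combined: 10:70:49
GCD = 1
= 10:70:49

10:70:49


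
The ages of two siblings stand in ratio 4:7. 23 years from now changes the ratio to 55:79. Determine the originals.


Let A = 4k, B = 7k.
(4k + 23) / (7k + 23) = 55/79
Cross-multiply: 79(4k + 23) = 55(7k + 23)
316k + 1817 = 385k + 1265
316k - 385k = 1265 - 1817
-69k = -552
k = -552/-69 = 8
A = 4×8 = 32, B = 7×8 = 56
= A = 32, B = 56

A = 32, B = 56


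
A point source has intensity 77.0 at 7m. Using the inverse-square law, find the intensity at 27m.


I₁d₁² = I₂d₂²
I₂ = I₁ × (d₁/d₂)²
= 77.0 × (7/27)²
= 77.0 × 49/729
= 3773/729
≈ 5.1756

5.1756


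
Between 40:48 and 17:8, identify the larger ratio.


40/48 = 0.8333
17/8 = 2.1250
0.8333 < 2.1250, so 40:48 is less
= 17:8

17:8


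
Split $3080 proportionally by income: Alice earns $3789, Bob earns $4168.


Total income = 3789 + 4168 = $7957
Alice: $3080 × 3789/7957 = $1466.65
Bob: $3080 × 4168/7957 = $1613.35
= Alice: $1466.65, Bob: $1613.35

Alice: $1466.65, Bob: $1613.35


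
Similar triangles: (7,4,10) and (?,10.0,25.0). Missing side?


Scale factor = 10.0/4 = 2.5
Missing side = 7 × 2.5
= 17.5

17.5


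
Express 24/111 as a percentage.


Percentage = (part / whole) × 100
= (24 / 111) × 100
≈ 21.62%

21.62%


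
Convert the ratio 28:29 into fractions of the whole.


Total parts = 28 + 29 = 57
First part: 28/57 = 28/57
Second part: 29/57 = 29/57
= 28/57 and 29/57

28/57 and 29/57


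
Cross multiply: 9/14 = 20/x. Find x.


Cross multiply: 9 × x = 14 × 20
9x = 280
x = 280 / 9
= 31.11

31.11


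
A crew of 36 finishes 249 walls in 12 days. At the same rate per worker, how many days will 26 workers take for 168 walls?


Days ∝ work / workers, so d₂ = d₁ × (m₁/m₂) × (w₂/w₁)
Workers factor (inverse): 36/26 ≈ 1.3846
Work factor (direct): 168/249 ≈ 0.6747
d₂ = 12 × 36/26 × 168/249 = (12 × 36 × 168) / (26 × 249) = 72576/6474
≈ 11.21 days

11.21 days


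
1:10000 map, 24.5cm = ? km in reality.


Real distance = map distance × scale
= 24.5cm × 10000
= 245000 cm = 2450.0 m
= 2.450 km

2.450 km


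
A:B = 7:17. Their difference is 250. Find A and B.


Let A = 7k, B = 17k.
17k - 7k = 250
10k = 250 → k = 250/10 = 25
A = 7×25 = 175, B = 17×25 = 425
= A = 175, B = 425

A = 175, B = 425


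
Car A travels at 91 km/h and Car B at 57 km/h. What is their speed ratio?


Ratio = 91:57
GCD = 1
Simplified = 91:57
Time ratio (same distance) = 57:91
Speed ratio = 91:57

91:57


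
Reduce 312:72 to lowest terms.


GCD(312, 72) = 24
312/24 : 72/24
= 13:3

13:3


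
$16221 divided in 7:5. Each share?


Total parts = 7 + 5 = 12
Part 1: 16221 × 7/12 = 9462.25
Part 2: 16221 × 5/12 = 6758.75
= Part 1: $9462.25, Part 2: $6758.75

Part 1: $9462.25, Part 2: $6758.75


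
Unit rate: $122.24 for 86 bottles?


Unit rate = total / quantity
= 122.24 / 86
= $1.42 per unit

$1.42 per unit


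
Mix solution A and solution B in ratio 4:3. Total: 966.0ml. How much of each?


Total parts = 4 + 3 = 7
solution A: 966.0 × 4/7 = 552.0ml
solution B: 966.0 × 3/7 = 414.0ml
= 552.0ml and 414.0ml

552.0ml and 414.0ml


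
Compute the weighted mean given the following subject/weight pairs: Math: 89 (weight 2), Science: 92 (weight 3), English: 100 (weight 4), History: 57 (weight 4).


Numerator = 89×2 + 92×3 + 100×4 + 57×4
= 178 + 276 + 400 + 228
= 1082
Total weight = 13
Weighted avg = 1082/13
= 83.23

83.23


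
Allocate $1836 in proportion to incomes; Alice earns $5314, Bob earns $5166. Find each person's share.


Total income = 5314 + 5166 = $10480
Alice: $1836 × 5314/10480 = $930.96
Bob: $1836 × 5166/10480 = $905.04
= Alice: $930.96, Bob: $905.04

Alice: $930.96, Bob: $905.04


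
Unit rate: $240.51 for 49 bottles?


Unit rate = total / quantity
= 240.51 / 49
= $4.91 per unit

$4.91 per unit


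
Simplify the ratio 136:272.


GCD(136, 272) = 136
136/136 : 272/136
= 1:2

1:2


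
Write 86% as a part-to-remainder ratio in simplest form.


86% means 86 parts out of 100; remainder = 14
Part : remainder = 86:14
GCD = 2
= 43:7

43:7


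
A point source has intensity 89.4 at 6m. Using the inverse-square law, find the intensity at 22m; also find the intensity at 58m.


I₁d₁² = I₂d₂²
I at 22m = 89.4 × (6/22)² = 89.4 × 36/484 = 3218.4/484 ≈ 6.6496
I at 58m = 89.4 × (6/58)² = 89.4 × 36/3364 = 3218.4/3364 ≈ 0.9567
= 6.6496 and 0.9567

6.6496 and 0.9567


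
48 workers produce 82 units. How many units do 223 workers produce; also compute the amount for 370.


Direct proportion: y/x = constant
k = 82/48 ≈ 1.7083
y at x=223: k × 223 = 82 × 223 / 48 = 18286/48 ≈ 380.96
y at x=370: k × 370 = 82 × 370 / 48 = 30340/48 ≈ 632.08
= 380.96 and 632.08

380.96 and 632.08


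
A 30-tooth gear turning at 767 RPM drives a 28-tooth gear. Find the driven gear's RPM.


Gear ratio = 30:28 = 15:14
RPM_B = RPM_A × (teeth_A / teeth_B)
= 767 × (30/28)
= 821.8 RPM

821.8 RPM


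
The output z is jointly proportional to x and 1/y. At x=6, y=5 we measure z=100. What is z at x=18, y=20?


z = k·x/y
Solve for k using the known point: k = z·y/x = 100×5/6 = 500/6 ≈ 83.3333
Now evaluate at x=18, y=20:
z = k × 18 / 20 = (500 × 18) / (6 × 20) = 9000/120
= 75.0000

75.0000


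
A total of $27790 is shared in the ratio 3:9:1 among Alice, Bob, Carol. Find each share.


Total parts = 3 + 9 + 1 = 13
Alice: 27790 × 3/13 = 6413.08
Bob: 27790 × 9/13 = 19239.23
Carol: 27790 × 1/13 = 2137.69
= Alice: $6413.08, Bob: $19239.23, Carol: $2137.69

Alice: $6413.08, Bob: $19239.23, Carol: $2137.69


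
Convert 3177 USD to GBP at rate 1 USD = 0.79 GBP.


Amount × rate = 3177 × 0.79
= 2509.83 GBP

2509.83 GBP


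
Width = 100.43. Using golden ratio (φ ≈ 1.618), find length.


φ = (1 + √5) / 2 ≈ 1.618
Length = width × φ = 100.43 × 1.618 = 162.49574
≈ 162.50

162.50


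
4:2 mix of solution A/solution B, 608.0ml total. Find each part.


Total parts = 4 + 2 = 6
solution A: 608.0 × 4/6 = 405.3ml
solution B: 608.0 × 2/6 = 202.7ml
= 405.3ml and 202.7ml

405.3ml and 202.7ml


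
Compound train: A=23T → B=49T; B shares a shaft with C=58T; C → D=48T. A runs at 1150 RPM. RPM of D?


Stage 1: RPM_B = RPM_A × t_A/t_B = 1150 × 23/49 = 26450/49 ≈ 539.80
B and C share a shaft → RPM_C = RPM_B
Stage 2: RPM_D = RPM_C × t_C/t_D = RPM_A × (t_A×t_C)/(t_B×t_D)
Overall ratio = (23×58)/(49×48) = 1334/2352
RPM_D = 1150 × 1334/2352 = 1534100/2352
≈ 652.25 RPM

652.25 RPM


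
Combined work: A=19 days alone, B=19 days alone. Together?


Rate of A = 1/19 per day
Rate of B = 1/19 per day
Combined rate = 1/19 + 1/19 = 38/361 ≈ 0.1053 per day
Days = 1 / combined rate = 361/38
= 9.50 days

9.50 days


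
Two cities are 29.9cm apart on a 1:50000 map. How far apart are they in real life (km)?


Real distance = map distance × scale
= 29.9cm × 50000
= 1495000 cm = 14950.0 m
= 14.950 km

14.950 km


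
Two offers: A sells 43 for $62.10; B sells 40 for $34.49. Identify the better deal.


Deal A: $62.10/43 = $1.4442/unit
Deal B: $34.49/40 = $0.8623/unit
B is cheaper per unit
= Deal B

Deal B


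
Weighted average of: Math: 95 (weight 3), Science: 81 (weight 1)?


Numerator = 95×3 + 81×1
= 285 + 81
= 366
Total weight = 4
Weighted avg = 366/4
= 91.50

91.50


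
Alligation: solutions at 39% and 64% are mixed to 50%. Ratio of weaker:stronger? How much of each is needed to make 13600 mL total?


Let x parts of 39% mix with y parts of 64%.
39x + 64y = 50(x + y)
39x + 64y = 50x + 50y
x(39 - 50) = y(50 - 64)
x/y = (64 - 50)/(50 - 39) = 14/11
Simplify: 14:11
Total parts = 25; one part = 13600/25 = 544.00 mL
39% solution: 14×544.00 = 7616.00 mL
64% solution: 11×544.00 = 5984.00 mL
= ratio 14:11; 7616.00 mL and 5984.00 mL

ratio 14:11; 7616.00 mL and 5984.00 mL


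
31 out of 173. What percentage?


Percentage = (part / whole) × 100
= (31 / 173) × 100
≈ 17.92%

17.92%


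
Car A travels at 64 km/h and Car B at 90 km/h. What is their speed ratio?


Ratio = 64:90
GCD = 2
Simplified = 32:45
Time ratio (same distance) = 45:32
Speed ratio = 32:45

32:45


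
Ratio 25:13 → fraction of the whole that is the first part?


Total parts = 25 + 13 = 38
First part: 25/38 = 25/38
= 25/38

25/38


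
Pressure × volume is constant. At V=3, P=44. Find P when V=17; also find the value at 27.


Inverse proportion: x × y = constant
k = 3 × 44 = 132
At x=17: k/17 = 7.76
At x=27: k/27 = 4.89
= 7.76 and 4.89

7.76 and 4.89


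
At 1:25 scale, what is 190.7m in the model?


Model size = real / scale
= 190.7 / 25
= 7.6280 m

7.6280 m


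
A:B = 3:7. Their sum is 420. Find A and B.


Let A = 3k, B = 7k.
3k + 7k = 420
10k = 420 → k = 420/10 = 42
A = 3×42 = 126, B = 7×42 = 294
= A = 126, B = 294

A = 126, B = 294


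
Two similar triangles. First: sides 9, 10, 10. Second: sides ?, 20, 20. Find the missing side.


Scale factor = 20/10 = 2
Missing side = 9 × 2
= 18.0

18.0


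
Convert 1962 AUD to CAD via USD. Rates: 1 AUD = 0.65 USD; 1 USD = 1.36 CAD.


Step 1: 1962 AUD × 0.65 = 1275.30 USD
Step 2: 1275.30 USD × 1.36 = 1734.41 CAD
Implied rate AUD→CAD = 0.65 × 1.36 = 0.8840
= 1734.41 CAD

1734.41 CAD


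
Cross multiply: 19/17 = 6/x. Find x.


Cross multiply: 19 × x = 17 × 6
19x = 102
x = 102 / 19
= 5.37

5.37


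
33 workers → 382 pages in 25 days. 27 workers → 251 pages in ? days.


Days ∝ work / workers, so d₂ = d₁ × (m₁/m₂) × (w₂/w₁)
Workers factor (inverse): 33/27 ≈ 1.2222
Work factor (direct): 251/382 ≈ 0.6571
d₂ = 25 × 33/27 × 251/382 = (25 × 33 × 251) / (27 × 382) = 207075/10314
≈ 20.08 days

20.08 days
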